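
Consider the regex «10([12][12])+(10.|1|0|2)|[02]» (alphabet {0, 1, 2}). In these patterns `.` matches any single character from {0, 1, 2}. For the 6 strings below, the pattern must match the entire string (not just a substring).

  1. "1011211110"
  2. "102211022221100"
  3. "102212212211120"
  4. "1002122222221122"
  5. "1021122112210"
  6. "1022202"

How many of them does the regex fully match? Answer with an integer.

2

1 → no match
2 → no match
3 → match
4 → no match
5 → match
6 → no match
Total matched: 2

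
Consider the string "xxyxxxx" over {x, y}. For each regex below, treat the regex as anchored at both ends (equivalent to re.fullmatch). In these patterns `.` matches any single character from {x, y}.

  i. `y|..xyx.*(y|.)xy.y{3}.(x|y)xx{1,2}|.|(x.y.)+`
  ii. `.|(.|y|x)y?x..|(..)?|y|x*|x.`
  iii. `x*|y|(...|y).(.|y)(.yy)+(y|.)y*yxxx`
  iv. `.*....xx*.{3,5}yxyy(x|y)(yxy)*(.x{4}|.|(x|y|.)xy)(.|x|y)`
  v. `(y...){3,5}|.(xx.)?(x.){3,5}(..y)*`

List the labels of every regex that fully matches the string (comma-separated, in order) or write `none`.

i → no match
ii → no match
iii → no match
iv → no match
v → match

v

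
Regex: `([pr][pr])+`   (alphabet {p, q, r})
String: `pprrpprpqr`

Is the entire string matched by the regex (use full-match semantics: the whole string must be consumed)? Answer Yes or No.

No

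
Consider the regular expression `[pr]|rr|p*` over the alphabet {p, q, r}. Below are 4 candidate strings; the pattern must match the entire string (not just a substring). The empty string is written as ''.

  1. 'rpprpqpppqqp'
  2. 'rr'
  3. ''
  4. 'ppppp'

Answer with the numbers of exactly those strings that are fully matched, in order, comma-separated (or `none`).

2, 3, 4

1 → no match
2 → match
3 → match
4 → match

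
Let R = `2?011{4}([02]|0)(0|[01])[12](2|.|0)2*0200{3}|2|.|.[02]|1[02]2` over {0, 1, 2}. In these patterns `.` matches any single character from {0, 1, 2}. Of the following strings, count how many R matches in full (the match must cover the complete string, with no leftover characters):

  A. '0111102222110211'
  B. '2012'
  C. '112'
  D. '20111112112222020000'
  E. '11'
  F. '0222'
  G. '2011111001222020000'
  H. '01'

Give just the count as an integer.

2

A → no match
B → no match
C → no match
D → match
E → no match
F → no match
G → match
H → no match
Total matched: 2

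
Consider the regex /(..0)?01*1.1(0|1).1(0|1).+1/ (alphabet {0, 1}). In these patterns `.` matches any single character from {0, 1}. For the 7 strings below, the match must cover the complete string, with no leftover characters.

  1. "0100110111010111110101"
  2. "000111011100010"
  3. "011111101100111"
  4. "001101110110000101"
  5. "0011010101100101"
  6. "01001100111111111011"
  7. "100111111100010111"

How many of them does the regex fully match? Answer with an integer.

1 → no match
2 → no match — must end with "1"
3 → match
4 → no match
5 → no match
6 → no match
7 → no match
Total matched: 1

1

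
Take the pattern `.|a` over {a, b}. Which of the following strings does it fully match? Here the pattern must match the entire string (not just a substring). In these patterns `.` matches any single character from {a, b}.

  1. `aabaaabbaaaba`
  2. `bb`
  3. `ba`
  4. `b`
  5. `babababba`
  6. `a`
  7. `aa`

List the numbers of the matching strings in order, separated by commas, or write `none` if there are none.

1 → no match
2 → no match
3 → no match
4 → match
5 → no match
6 → match
7 → no match

4, 6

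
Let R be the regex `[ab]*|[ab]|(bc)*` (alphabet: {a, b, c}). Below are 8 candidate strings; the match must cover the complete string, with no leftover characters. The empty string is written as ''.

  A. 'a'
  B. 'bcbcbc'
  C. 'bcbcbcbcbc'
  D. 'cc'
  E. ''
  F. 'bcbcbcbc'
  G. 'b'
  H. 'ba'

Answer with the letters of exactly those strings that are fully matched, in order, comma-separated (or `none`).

A, B, C, E, F, G, H

A. 'a' → match
B. 'bcbcbc' → match
C. 'bcbcbcbcbc' → match
D. 'cc' → no match
E. '' → match
F. 'bcbcbcbc' → match
G. 'b' → match
H. 'ba' → match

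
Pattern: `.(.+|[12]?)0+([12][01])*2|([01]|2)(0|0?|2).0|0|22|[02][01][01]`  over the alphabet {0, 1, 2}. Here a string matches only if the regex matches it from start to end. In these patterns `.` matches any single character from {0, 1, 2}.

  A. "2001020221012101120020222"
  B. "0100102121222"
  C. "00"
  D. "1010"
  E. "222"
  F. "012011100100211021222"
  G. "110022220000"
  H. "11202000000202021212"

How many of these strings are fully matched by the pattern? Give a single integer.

2

A → no match
B → no match
C. "00" → no match
D. "1010" → match
E. "222" → no match
F → no match
G. "110022220000" → no match
H → match
Total matched: 2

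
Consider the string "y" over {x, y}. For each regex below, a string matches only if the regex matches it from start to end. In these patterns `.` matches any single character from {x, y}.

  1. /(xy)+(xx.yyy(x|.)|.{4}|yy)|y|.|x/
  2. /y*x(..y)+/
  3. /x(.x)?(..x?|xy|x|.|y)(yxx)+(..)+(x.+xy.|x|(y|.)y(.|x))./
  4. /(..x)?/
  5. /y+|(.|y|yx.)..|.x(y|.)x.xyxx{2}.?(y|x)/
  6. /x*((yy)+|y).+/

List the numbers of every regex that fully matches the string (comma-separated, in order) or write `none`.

1, 5

1 → match
2 → no match
3 → no match — must start with "x"
4 → no match
5 → match
6 → no match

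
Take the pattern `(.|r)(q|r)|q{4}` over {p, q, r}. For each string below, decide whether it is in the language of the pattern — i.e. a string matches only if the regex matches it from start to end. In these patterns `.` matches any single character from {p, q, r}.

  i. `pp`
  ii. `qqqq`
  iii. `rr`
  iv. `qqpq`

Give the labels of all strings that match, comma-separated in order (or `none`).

i → no match
ii → match
iii → match
iv → no match

ii, iii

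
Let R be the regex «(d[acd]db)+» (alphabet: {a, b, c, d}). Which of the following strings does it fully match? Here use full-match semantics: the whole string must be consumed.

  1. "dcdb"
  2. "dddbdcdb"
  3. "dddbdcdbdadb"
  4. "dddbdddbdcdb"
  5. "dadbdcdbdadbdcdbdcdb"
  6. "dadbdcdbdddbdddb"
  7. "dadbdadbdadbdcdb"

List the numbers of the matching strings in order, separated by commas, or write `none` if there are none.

1, 2, 3, 4, 5, 6, 7

1 → match
2 → match
3 → match
4 → match
5 → match
6 → match
7 → match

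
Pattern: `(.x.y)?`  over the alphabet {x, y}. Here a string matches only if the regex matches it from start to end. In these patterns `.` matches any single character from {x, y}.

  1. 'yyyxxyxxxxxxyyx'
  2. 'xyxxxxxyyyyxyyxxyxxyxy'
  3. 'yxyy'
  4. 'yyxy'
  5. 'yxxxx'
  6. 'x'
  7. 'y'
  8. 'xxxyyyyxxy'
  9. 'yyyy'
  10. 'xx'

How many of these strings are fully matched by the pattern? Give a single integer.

1

1 → no match
2 → no match
3 → match
4 → no match
5 → no match
6 → no match
7 → no match
8 → no match
9 → no match
10 → no match
Total matched: 1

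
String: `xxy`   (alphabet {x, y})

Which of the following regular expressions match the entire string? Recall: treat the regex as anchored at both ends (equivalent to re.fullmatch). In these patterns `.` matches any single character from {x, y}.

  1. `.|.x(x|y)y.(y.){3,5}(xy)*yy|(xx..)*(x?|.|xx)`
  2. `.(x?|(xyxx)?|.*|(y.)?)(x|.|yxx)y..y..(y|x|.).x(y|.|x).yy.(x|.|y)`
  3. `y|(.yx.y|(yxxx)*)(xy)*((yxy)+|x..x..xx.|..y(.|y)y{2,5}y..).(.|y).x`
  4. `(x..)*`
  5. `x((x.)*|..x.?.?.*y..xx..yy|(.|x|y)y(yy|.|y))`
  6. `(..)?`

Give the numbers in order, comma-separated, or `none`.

1 → no match
2 → no match
3 → no match
4 → match
5 → match
6 → no match

4, 5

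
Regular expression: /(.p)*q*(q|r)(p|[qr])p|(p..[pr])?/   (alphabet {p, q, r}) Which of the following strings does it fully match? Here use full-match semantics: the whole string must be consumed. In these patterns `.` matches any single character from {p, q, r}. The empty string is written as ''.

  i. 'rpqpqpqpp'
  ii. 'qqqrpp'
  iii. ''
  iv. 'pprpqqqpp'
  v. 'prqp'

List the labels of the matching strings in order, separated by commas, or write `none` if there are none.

i, ii, iii, iv, v

i → match
ii → match
iii → match
iv → match
v → match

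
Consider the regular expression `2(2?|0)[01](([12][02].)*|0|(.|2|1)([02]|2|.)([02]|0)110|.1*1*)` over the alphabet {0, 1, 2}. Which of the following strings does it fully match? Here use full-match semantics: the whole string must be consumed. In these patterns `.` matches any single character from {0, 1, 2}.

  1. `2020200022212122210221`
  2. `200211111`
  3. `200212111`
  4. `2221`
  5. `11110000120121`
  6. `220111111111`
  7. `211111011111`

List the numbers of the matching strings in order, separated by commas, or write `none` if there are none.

2, 6

1 → no match
2 → match
3 → no match
4 → no match
5 → no match — must start with `2`
6 → match
7 → no match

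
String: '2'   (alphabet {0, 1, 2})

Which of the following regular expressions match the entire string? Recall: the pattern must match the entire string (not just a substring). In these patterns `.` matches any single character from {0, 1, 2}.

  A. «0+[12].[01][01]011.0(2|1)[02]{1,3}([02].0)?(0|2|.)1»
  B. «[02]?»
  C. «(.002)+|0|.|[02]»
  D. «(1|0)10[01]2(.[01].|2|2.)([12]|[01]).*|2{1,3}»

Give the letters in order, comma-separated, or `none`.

A → no match — must start with '0'
B → match
C → match
D → match

B, C, D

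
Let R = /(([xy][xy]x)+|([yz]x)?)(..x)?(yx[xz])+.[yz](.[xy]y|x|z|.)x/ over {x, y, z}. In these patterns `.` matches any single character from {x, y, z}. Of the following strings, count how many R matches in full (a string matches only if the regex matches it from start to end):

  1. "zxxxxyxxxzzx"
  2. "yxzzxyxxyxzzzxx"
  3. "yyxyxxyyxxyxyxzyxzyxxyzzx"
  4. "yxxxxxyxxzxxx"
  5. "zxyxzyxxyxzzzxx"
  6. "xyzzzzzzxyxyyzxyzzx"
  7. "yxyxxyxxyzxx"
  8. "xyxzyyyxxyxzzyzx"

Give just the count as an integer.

5

1 → match
2 → match
3 → match
4 → no match
5 → match
6 → no match
7 → match
8 → no match
Total matched: 5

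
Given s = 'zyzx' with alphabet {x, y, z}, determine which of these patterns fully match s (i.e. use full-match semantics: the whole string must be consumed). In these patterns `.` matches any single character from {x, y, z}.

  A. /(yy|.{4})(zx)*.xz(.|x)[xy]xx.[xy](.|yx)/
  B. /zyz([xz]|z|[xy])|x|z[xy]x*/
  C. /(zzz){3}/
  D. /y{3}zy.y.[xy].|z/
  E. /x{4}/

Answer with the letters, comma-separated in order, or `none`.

B

A → no match
B → match
C → no match — must start with 'zzz'
D → no match
E → no match — must start with 'x'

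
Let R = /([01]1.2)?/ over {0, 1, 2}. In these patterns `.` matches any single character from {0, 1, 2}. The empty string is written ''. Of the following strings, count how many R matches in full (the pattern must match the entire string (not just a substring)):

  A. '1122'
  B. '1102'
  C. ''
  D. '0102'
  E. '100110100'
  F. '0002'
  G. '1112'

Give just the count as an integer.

5

A → match
B → match
C → match
D → match
E → no match
F → no match
G → match
Total matched: 5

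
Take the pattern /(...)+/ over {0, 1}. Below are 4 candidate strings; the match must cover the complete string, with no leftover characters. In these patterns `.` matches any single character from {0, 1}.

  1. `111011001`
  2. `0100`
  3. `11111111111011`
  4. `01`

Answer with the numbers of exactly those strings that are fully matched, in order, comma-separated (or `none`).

1 → match
2 → no match
3 → no match
4 → no match

1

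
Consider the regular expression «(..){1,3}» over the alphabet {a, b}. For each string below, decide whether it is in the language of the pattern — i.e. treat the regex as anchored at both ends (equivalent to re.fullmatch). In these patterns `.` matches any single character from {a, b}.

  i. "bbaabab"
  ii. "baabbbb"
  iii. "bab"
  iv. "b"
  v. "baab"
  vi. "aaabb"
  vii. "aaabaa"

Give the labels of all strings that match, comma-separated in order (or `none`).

i. "bbaabab" → no match
ii. "baabbbb" → no match
iii. "bab" → no match
iv. "b" → no match
v. "baab" → match
vi. "aaabb" → no match
vii. "aaabaa" → match

v, vii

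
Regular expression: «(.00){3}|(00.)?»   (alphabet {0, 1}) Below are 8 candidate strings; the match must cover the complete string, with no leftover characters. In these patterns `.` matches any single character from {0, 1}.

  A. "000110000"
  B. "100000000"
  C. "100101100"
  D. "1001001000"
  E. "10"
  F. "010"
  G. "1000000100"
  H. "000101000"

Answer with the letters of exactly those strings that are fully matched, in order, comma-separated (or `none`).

B

A → no match
B → match
C → no match
D → no match
E → no match
F → no match
G → no match
H → no match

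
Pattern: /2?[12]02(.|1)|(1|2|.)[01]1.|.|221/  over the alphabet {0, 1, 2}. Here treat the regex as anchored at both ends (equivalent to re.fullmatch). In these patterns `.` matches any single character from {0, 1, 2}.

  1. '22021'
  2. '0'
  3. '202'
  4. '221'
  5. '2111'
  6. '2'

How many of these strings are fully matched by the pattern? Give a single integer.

1 → match
2 → match
3 → no match
4 → match
5 → match
6 → match
Total matched: 5

5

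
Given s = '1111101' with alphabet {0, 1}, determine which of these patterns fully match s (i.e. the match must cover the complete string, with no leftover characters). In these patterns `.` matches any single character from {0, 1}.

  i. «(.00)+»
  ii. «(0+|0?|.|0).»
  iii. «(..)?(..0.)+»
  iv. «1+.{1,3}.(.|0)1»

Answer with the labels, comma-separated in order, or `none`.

i → no match — must end with '00'
ii → no match
iii → no match
iv → match

iv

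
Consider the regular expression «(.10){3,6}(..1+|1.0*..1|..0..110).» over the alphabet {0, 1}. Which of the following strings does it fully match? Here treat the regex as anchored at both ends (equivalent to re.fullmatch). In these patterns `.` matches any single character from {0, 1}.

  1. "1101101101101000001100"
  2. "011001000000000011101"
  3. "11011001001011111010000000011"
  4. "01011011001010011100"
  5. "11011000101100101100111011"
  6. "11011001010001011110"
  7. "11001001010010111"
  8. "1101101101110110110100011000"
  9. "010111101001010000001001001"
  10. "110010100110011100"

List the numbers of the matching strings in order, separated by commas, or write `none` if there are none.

none

1 → no match
2 → no match
3 → no match
4 → no match
5 → no match
6 → no match
7 → no match
8 → no match
9 → no match
10 → no match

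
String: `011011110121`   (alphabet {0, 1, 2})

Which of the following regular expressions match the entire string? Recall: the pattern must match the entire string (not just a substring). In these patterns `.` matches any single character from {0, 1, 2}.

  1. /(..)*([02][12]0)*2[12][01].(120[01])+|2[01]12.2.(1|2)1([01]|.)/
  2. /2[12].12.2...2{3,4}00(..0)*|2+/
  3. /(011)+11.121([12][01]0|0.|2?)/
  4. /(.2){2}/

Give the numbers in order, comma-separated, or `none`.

3

1 → no match
2 → no match — must start with `2`
3 → match
4 → no match — must end with `2`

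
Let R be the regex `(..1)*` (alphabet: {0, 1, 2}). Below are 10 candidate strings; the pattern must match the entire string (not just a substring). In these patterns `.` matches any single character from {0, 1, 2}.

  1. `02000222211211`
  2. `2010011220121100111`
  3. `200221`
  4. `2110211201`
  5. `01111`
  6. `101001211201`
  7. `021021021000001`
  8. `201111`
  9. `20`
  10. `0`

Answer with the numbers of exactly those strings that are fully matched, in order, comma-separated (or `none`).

1 → no match
2 → no match
3 → no match
4 → no match
5 → no match
6 → match
7 → no match
8 → match
9 → no match
10 → no match

6, 8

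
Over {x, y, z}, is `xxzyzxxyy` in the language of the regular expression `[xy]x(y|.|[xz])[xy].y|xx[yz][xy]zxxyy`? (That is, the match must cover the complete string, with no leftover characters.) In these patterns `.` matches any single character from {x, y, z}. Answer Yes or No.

Yes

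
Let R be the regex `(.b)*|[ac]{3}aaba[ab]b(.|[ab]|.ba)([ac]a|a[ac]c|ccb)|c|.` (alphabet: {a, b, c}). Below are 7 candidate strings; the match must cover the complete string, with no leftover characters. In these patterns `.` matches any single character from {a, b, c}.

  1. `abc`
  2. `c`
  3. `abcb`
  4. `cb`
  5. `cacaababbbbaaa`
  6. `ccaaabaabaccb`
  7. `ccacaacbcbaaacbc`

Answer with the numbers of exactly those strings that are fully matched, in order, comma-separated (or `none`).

2, 3, 4, 5, 6

1. `abc` → no match
2. `c` → match
3. `abcb` → match
4. `cb` → match
5 → match
6 → match
7 → no match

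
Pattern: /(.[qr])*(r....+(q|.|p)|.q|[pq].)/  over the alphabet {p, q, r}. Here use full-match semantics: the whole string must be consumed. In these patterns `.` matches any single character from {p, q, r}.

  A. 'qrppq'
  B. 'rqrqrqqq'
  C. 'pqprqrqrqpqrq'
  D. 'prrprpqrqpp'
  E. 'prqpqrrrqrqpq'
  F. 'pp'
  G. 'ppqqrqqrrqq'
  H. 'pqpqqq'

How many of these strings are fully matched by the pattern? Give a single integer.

A → no match
B → match
C → no match
D → match
E → no match
F → match
G → no match
H → match
Total matched: 4

4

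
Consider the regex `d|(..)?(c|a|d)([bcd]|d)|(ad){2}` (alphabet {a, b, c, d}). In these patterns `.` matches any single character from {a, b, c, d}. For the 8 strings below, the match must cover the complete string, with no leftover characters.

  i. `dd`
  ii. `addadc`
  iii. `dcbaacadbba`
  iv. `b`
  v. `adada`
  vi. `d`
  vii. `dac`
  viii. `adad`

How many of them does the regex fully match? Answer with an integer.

3

i → match
ii → no match
iii → no match
iv → no match
v → no match
vi → match
vii → no match
viii → match
Total matched: 3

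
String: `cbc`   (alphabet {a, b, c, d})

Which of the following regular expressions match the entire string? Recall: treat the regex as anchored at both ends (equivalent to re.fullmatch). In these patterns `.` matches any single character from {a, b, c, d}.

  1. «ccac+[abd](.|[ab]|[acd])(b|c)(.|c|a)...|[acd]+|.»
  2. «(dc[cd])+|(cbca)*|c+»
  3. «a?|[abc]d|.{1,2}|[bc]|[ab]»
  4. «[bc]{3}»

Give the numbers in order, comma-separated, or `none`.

1 → no match
2 → no match
3 → no match
4 → match

4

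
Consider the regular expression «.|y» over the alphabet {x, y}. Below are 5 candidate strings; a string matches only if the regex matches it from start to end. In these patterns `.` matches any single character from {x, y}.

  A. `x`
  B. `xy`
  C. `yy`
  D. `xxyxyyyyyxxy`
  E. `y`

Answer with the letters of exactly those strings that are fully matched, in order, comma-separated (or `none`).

A, E

A → match
B → no match
C → no match
D → no match
E → match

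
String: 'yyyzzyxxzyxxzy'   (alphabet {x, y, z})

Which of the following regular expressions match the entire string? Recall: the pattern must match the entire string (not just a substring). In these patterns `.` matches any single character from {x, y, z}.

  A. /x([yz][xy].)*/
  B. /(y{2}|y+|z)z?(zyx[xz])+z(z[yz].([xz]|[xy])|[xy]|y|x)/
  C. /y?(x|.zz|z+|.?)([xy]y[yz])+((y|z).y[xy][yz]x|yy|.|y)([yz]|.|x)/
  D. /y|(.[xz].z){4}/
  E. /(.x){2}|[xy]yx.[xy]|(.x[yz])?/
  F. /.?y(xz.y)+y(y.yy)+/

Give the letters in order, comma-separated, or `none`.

A → no match — must start with 'x'
B → match
C → no match
D → no match
E → no match
F → no match — must end with 'yy'

B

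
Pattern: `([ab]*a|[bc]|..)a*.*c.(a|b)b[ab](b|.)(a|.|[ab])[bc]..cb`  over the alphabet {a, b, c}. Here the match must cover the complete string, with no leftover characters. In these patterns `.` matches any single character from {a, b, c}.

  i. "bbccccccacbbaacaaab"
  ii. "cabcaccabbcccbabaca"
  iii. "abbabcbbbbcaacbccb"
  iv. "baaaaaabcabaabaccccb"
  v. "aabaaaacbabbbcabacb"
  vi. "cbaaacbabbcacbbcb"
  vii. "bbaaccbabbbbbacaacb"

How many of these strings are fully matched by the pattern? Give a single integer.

1

i → no match — must end with "cb"
ii → no match — must end with "cb"
iii → no match
iv → no match
v → no match
vi → match
vii → no match
Total matched: 1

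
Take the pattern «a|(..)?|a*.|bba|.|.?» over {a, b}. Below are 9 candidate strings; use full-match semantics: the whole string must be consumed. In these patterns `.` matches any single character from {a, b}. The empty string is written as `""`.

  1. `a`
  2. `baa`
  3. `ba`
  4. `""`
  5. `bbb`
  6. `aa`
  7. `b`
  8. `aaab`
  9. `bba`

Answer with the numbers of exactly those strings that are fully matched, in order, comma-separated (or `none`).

1, 3, 4, 6, 7, 8, 9

1 → match
2 → no match
3 → match
4 → match
5 → no match
6 → match
7 → match
8 → match
9 → match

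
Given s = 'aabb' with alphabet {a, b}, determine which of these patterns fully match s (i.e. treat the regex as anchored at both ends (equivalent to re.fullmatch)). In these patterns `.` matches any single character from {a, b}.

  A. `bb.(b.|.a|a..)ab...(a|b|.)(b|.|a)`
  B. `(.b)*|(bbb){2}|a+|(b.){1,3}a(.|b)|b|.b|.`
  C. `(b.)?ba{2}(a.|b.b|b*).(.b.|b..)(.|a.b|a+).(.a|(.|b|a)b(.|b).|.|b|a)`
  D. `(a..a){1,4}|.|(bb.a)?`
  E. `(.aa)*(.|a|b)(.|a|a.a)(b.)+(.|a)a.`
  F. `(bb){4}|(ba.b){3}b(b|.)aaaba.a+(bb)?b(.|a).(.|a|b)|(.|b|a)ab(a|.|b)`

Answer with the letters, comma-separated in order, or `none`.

A → no match — must start with 'bb'
B → no match
C → no match
D → no match
E → no match
F → match

F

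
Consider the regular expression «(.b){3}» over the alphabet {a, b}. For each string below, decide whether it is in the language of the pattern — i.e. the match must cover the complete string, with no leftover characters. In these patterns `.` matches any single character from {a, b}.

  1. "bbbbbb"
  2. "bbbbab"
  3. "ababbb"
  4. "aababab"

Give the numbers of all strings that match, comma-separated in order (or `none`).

1. "bbbbbb" → match
2. "bbbbab" → match
3. "ababbb" → match
4. "aababab" → no match

1, 2, 3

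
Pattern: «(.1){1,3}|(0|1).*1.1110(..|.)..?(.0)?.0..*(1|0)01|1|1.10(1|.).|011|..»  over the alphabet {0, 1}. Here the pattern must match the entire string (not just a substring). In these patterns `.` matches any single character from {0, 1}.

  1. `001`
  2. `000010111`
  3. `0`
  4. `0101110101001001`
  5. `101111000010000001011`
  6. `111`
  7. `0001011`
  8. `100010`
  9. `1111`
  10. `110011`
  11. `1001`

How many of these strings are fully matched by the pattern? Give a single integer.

1. `001` → no match
2. `000010111` → no match
3. `0` → no match
4 → match
5 → no match
6. `111` → no match
7. `0001011` → no match
8. `100010` → no match
9. `1111` → match
10. `110011` → no match
11. `1001` → no match
Total matched: 2

2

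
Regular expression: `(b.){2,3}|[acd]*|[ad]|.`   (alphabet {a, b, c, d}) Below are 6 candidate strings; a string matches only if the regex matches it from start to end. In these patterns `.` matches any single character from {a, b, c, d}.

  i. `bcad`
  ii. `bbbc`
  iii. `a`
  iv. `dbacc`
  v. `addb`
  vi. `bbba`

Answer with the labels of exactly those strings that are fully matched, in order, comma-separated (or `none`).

i → no match
ii → match
iii → match
iv → no match
v → no match
vi → match

ii, iii, vi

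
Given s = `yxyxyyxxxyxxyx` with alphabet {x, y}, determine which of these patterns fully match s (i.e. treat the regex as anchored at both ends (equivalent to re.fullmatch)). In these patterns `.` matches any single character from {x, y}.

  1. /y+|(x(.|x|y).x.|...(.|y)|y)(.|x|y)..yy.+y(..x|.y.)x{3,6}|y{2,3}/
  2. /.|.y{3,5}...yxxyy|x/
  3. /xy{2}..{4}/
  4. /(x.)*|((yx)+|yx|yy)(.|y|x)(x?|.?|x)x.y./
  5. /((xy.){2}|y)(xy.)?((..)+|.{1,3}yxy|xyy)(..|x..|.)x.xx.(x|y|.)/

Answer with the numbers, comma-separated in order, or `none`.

5

1 → no match
2 → no match
3 → no match — must start with `xy`
4 → no match
5 → match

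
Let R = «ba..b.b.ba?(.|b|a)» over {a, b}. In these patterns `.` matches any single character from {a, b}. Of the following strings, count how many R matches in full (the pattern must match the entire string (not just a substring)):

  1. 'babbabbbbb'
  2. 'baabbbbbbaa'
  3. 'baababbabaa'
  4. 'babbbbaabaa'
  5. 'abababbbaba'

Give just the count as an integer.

1. 'babbabbbbb' → no match
2. 'baabbbbbbaa' → match
3. 'baababbabaa' → no match
4. 'babbbbaabaa' → no match
5. 'abababbbaba' → no match — must start with 'ba'
Total matched: 1

1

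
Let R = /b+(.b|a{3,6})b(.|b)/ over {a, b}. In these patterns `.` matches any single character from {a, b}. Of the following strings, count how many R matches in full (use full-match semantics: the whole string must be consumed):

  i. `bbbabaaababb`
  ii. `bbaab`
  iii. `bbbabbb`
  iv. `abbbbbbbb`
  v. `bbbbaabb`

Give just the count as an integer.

i → no match
ii → no match
iii → match
iv → no match — must start with `b`
v → no match
Total matched: 1

1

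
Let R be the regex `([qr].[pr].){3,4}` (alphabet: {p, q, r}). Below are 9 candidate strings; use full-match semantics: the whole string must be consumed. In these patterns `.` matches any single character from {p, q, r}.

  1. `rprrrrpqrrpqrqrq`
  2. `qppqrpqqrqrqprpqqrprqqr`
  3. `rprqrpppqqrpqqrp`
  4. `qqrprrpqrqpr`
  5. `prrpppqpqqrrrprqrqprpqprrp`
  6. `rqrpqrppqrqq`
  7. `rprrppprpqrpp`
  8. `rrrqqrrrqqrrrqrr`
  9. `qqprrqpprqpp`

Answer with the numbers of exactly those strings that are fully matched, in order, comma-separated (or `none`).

1 → match
2 → no match
3 → match
4 → match
5 → no match
6 → no match
7 → no match
8 → match
9 → match

1, 3, 4, 8, 9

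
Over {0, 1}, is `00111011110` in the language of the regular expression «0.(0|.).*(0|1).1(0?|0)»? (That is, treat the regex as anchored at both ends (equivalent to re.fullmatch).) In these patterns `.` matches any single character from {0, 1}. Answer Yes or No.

Yes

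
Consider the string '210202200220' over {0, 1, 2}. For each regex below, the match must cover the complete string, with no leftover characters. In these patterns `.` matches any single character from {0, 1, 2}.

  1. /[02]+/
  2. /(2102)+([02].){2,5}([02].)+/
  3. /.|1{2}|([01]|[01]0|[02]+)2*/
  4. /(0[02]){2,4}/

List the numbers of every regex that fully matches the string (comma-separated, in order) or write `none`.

1 → no match
2 → match
3 → no match
4 → no match — must start with '0'

2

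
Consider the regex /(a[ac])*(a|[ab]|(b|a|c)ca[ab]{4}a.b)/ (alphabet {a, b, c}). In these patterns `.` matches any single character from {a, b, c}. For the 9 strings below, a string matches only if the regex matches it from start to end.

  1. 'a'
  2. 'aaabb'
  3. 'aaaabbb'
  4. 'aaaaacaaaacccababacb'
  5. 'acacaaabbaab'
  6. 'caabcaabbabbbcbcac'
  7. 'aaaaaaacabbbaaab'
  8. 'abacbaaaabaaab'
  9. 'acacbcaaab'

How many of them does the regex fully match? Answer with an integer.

1 → match
2 → no match
3 → no match
4 → no match
5 → match
6 → no match
7 → match
8 → no match
9 → no match
Total matched: 3

3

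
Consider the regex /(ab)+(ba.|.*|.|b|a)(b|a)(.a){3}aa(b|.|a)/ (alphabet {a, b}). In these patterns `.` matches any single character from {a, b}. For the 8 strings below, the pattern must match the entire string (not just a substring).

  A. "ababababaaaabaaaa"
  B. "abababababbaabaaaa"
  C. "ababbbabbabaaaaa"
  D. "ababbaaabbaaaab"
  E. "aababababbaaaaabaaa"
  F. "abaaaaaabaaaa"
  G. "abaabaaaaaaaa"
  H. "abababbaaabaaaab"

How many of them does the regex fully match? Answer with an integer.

A → match
B → no match
C → no match
D → no match
E → no match — must start with "ab"
F → match
G → match
H → no match
Total matched: 3

3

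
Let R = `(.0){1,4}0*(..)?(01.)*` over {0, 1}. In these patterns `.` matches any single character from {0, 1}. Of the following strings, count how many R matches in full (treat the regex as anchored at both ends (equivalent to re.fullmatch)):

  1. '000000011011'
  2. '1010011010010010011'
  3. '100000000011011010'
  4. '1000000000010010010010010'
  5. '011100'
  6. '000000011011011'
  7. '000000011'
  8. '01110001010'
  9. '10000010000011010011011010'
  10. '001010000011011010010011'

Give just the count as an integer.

1 → match
2 → match
3 → match
4 → match
5 → no match
6 → match
7 → match
8 → no match
9 → match
10 → match
Total matched: 8

8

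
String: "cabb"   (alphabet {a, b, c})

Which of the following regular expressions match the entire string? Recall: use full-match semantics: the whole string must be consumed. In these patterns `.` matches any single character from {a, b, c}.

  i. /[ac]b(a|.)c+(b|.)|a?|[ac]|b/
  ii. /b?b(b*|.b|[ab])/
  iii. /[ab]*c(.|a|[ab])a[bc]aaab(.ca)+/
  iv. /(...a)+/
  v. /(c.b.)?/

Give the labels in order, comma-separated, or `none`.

v

i → no match
ii → no match
iii → no match — must end with "ca"
iv → no match — must end with "a"
v → match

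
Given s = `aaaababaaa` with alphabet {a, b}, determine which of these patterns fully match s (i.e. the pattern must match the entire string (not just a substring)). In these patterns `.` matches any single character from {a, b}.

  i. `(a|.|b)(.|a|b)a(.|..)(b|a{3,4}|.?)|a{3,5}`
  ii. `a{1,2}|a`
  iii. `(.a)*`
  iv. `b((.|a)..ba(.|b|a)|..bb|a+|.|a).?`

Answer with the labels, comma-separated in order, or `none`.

iii

i → no match
ii → no match
iii → match
iv → no match — must start with `b`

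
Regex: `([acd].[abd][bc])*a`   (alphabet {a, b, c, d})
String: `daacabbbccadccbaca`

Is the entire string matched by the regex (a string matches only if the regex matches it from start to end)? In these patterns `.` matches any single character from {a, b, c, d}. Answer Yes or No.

No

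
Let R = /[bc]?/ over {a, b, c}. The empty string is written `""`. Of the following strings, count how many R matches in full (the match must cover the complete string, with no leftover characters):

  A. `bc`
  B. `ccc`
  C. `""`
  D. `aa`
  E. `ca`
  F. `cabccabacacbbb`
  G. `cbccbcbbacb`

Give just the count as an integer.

A → no match
B → no match
C → match
D → no match
E → no match
F → no match
G → no match
Total matched: 1

1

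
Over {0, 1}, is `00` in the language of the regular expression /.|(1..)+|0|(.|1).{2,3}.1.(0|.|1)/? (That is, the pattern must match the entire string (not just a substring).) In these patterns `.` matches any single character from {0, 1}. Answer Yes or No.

No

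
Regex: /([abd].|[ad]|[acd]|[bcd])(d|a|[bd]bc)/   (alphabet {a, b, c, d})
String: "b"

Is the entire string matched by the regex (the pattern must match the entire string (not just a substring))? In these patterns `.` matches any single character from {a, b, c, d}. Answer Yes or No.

No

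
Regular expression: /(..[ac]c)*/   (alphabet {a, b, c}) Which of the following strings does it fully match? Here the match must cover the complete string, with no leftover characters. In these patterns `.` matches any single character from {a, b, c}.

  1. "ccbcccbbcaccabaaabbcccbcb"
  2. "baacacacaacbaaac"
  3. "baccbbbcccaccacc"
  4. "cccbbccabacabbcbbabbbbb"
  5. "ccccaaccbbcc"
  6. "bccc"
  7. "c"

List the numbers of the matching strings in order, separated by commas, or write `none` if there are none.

5, 6

1 → no match
2 → no match
3 → no match
4 → no match
5 → match
6 → match
7 → no match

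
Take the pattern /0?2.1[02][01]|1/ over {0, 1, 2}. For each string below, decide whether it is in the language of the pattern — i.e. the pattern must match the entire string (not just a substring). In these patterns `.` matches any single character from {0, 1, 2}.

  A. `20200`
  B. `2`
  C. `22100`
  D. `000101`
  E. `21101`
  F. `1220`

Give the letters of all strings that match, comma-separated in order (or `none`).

A. `20200` → no match
B. `2` → no match
C. `22100` → match
D. `000101` → no match
E. `21101` → match
F. `1220` → no match

C, E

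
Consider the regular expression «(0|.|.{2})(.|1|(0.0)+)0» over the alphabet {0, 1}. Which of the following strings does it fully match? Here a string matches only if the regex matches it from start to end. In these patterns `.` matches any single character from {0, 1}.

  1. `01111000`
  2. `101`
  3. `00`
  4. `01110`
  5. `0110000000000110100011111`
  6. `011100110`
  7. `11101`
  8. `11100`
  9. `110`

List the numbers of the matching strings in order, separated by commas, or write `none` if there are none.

1 → no match
2 → no match — must end with `0`
3 → no match
4 → no match
5 → no match — must end with `0`
6 → no match
7 → no match — must end with `0`
8 → no match
9 → match

9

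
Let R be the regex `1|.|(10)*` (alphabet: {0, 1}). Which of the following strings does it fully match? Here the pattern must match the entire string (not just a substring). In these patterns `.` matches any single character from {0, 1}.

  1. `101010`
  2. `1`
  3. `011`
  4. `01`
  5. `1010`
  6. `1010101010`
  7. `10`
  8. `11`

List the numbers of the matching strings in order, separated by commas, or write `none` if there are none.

1, 2, 5, 6, 7

1 → match
2 → match
3 → no match
4 → no match
5 → match
6 → match
7 → match
8 → no match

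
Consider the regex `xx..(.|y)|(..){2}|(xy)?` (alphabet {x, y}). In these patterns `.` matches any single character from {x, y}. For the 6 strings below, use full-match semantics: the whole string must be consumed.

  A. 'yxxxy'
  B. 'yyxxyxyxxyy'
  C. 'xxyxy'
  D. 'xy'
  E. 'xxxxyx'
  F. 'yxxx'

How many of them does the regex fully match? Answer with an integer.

A → no match
B → no match
C → match
D → match
E → no match
F → match
Total matched: 3

3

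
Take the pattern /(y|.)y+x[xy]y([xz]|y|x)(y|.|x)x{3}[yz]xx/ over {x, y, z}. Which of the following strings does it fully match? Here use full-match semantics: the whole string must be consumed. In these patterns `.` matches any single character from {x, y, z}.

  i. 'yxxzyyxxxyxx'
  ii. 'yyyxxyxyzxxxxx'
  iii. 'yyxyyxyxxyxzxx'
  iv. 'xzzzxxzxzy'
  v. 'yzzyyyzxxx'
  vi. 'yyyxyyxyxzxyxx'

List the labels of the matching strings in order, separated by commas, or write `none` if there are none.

i → no match
ii → no match
iii → no match
iv → no match — must end with 'xx'
v → no match
vi → no match

none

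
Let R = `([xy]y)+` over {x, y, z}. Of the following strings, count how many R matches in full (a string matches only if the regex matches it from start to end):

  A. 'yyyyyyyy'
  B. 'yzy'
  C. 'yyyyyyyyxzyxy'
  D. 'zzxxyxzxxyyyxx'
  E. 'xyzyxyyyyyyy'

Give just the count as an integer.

1

A → match
B → no match
C → no match
D → no match — must end with 'y'
E → no match
Total matched: 1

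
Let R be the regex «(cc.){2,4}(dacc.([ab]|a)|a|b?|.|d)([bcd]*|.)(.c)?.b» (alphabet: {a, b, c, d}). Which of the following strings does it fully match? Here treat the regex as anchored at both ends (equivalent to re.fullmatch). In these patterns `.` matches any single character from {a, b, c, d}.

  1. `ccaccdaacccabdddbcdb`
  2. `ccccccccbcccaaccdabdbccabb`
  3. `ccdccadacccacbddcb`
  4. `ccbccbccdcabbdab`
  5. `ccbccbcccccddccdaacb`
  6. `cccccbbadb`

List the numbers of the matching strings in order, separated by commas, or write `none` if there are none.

3, 6

1 → no match
2 → no match
3 → match
4 → no match
5 → no match
6 → match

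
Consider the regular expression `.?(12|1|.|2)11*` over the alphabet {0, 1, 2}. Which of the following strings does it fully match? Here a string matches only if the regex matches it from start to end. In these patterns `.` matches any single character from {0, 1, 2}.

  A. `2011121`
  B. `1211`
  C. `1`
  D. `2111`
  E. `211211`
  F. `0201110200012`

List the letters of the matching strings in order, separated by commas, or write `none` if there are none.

B, D

A → no match
B → match
C → no match
D → match
E → no match
F → no match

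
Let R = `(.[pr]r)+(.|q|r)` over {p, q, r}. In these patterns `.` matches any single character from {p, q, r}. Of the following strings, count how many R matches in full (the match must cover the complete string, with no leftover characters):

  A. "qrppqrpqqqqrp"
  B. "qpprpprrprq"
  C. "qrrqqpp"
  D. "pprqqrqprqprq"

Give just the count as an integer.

0

A → no match
B. "qpprpprrprq" → no match
C. "qrrqqpp" → no match
D → no match
Total matched: 0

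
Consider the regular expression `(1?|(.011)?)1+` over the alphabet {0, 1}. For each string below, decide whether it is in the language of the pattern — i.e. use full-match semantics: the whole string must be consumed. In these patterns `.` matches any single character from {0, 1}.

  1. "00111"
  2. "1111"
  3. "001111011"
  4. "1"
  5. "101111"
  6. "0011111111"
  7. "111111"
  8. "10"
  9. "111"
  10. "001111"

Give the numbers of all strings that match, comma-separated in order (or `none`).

1, 2, 4, 5, 6, 7, 9, 10

1 → match
2 → match
3 → no match
4 → match
5 → match
6 → match
7 → match
8 → no match — must end with "1"
9 → match
10 → match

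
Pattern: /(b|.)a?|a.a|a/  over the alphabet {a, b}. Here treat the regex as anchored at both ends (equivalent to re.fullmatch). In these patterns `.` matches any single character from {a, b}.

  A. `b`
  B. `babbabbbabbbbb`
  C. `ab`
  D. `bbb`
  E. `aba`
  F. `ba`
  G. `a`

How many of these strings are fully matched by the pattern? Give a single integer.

A → match
B → no match
C → no match
D → no match
E → match
F → match
G → match
Total matched: 4

4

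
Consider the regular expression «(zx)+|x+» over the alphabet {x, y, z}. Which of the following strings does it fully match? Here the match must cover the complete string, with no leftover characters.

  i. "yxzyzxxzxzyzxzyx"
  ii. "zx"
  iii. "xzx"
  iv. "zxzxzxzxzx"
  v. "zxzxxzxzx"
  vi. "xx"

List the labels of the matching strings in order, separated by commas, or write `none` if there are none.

i → no match
ii. "zx" → match
iii. "xzx" → no match
iv. "zxzxzxzxzx" → match
v. "zxzxxzxzx" → no match
vi. "xx" → match

ii, iv, vi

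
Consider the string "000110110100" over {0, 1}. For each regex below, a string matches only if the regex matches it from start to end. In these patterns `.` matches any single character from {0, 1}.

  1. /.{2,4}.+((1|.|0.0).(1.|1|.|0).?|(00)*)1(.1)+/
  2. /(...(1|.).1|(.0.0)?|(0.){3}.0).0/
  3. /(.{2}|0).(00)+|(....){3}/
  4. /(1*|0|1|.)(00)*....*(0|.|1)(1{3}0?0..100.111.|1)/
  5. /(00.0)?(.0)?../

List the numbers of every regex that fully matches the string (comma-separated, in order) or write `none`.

3

1 → no match — must end with "1"
2 → no match
3 → match
4 → no match
5 → no match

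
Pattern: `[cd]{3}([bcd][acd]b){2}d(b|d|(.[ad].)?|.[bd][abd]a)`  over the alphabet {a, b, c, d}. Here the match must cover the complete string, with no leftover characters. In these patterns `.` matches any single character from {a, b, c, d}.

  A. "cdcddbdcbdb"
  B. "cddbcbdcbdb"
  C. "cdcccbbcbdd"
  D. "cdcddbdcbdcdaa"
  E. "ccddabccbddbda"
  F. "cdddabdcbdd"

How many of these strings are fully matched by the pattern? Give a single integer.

6

A → match
B → match
C → match
D → match
E → match
F → match
Total matched: 6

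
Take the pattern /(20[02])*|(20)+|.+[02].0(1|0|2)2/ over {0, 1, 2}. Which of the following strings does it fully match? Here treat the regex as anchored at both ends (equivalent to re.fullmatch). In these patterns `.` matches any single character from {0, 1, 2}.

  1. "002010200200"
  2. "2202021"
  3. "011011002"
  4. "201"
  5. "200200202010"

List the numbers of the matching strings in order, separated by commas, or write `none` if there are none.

1 → no match
2 → no match
3 → no match
4 → no match
5 → no match

none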